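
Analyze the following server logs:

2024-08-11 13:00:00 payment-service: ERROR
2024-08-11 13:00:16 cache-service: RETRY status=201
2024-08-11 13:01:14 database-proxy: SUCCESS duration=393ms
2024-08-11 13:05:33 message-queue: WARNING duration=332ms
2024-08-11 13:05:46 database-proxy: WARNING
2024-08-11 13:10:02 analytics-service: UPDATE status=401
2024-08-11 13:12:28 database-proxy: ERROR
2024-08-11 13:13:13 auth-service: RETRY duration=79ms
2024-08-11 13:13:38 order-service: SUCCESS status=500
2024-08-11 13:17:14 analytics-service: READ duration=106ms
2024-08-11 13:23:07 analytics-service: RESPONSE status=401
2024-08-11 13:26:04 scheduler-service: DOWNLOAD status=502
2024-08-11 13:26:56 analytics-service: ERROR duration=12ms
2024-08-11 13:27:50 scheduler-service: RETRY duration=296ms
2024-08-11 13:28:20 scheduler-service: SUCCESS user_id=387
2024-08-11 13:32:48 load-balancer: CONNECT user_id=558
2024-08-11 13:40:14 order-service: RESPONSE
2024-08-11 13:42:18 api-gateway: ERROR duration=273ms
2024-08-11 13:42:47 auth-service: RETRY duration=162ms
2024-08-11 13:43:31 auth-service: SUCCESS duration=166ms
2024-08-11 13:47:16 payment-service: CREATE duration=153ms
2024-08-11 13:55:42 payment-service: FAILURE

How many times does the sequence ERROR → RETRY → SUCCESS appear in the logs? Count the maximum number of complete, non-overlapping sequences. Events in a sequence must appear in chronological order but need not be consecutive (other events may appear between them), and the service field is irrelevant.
4

To count sequences:

1. Look for pattern: ERROR → RETRY → SUCCESS
2. Greedily scan the log in chronological order, matching each sequence element in turn (ignoring service)
3. Each time the full pattern completes, increment the count and restart matching from the next event
4. Complete non-overlapping sequences found: 4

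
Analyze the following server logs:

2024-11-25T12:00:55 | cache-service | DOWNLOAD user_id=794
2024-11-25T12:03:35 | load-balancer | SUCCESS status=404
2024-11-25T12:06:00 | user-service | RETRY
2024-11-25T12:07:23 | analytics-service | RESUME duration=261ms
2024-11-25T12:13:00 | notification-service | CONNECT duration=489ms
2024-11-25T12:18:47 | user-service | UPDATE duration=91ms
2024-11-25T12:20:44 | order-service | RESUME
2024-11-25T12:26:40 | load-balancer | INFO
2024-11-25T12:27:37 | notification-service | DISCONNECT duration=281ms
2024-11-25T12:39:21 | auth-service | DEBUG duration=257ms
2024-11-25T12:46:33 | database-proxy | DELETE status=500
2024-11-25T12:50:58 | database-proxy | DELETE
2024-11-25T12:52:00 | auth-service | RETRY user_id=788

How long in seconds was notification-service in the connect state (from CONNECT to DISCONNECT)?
877

To calculate state duration:

1. Find CONNECT event for notification-service: 2024-11-25T12:13:00
2. Find DISCONNECT event for notification-service: 2024-11-25T12:27:37
3. Calculate duration: 2024-11-25T12:27:37 - 2024-11-25T12:13:00 = 877 seconds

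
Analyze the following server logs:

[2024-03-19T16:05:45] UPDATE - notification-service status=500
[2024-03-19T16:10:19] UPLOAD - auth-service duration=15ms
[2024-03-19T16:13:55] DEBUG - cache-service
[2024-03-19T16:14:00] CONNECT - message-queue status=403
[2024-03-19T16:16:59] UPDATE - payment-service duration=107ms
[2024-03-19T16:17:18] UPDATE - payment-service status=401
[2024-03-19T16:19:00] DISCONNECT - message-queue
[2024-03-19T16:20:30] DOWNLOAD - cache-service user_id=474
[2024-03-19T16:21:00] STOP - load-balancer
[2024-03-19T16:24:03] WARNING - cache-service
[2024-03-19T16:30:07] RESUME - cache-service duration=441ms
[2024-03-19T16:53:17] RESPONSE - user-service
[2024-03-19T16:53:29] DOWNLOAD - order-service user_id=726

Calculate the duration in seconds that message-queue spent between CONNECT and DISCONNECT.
300

To calculate state duration:

1. Find CONNECT event for message-queue: 2024-03-19T16:14:00
2. Find DISCONNECT event for message-queue: 2024-03-19T16:19:00
3. Calculate duration: 2024-03-19T16:19:00 - 2024-03-19T16:14:00 = 300 seconds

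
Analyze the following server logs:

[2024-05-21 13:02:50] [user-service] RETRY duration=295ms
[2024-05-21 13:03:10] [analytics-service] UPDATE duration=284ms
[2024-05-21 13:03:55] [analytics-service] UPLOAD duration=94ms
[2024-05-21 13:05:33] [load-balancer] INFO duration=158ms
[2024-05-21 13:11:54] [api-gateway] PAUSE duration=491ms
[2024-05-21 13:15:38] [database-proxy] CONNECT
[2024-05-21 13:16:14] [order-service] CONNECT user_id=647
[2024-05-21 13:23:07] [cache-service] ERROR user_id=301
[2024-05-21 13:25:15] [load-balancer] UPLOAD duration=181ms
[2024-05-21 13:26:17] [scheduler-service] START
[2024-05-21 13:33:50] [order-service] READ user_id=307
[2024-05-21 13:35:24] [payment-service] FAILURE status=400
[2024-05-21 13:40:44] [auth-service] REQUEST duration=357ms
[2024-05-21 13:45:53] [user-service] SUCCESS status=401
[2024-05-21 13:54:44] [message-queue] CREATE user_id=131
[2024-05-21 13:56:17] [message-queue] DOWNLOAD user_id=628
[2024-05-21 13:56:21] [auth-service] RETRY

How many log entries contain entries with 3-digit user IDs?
5

To find matching entries:

1. Pattern to match: entries with 3-digit user IDs
2. Scan each log entry for the pattern
3. Count matches: 5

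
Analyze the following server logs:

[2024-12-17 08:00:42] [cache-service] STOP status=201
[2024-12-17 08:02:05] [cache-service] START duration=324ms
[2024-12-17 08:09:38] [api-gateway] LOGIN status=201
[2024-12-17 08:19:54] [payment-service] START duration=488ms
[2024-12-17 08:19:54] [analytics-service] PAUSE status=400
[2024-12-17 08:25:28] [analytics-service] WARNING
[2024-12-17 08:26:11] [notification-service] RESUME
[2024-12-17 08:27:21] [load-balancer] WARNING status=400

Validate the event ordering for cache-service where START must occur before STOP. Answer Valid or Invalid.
Invalid

To validate ordering:

1. Required order: START → STOP
2. Rule: START must occur before STOP
3. Check actual order of events for cache-service
4. Result: Invalid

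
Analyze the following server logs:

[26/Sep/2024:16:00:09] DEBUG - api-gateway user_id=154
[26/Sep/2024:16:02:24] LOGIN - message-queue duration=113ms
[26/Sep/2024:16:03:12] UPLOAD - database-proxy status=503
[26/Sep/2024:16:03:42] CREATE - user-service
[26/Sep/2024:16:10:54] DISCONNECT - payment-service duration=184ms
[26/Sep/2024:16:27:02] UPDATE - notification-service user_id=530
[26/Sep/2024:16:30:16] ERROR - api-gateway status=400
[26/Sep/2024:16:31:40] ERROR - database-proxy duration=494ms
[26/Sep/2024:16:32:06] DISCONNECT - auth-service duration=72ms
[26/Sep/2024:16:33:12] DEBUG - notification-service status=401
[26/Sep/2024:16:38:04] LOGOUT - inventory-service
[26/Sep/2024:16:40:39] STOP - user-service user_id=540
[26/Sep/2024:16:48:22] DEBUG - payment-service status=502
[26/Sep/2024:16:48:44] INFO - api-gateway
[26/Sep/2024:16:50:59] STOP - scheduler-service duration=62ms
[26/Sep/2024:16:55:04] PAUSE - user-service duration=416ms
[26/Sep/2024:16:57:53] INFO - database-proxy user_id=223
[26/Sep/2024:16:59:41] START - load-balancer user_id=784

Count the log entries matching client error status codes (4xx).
2

To find matching entries:

1. Pattern to match: client error status codes (4xx)
2. Scan each log entry for the pattern
3. Count matches: 2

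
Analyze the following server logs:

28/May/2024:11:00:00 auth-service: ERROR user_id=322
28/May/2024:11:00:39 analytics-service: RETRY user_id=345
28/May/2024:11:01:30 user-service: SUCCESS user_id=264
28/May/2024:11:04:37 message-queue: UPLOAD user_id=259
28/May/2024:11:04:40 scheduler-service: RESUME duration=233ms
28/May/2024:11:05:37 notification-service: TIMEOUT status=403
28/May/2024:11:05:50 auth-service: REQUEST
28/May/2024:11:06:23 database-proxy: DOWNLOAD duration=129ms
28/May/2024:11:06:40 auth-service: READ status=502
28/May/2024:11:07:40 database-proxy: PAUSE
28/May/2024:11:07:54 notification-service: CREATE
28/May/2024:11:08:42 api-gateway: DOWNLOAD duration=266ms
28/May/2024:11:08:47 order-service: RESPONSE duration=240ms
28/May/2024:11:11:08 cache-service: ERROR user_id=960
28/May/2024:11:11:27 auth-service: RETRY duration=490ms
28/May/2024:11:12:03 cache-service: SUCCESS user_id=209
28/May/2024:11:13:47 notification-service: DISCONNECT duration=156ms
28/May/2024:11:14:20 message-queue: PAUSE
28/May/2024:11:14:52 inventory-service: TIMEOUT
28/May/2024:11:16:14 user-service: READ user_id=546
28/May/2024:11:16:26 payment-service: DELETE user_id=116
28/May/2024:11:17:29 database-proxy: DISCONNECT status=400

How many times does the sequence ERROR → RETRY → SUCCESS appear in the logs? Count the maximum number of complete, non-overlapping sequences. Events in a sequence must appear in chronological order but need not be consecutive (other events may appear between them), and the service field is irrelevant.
2

To count sequences:

1. Look for pattern: ERROR → RETRY → SUCCESS
2. Greedily scan the log in chronological order, matching each sequence element in turn (ignoring service)
3. Each time the full pattern completes, increment the count and restart matching from the next event
4. Complete non-overlapping sequences found: 2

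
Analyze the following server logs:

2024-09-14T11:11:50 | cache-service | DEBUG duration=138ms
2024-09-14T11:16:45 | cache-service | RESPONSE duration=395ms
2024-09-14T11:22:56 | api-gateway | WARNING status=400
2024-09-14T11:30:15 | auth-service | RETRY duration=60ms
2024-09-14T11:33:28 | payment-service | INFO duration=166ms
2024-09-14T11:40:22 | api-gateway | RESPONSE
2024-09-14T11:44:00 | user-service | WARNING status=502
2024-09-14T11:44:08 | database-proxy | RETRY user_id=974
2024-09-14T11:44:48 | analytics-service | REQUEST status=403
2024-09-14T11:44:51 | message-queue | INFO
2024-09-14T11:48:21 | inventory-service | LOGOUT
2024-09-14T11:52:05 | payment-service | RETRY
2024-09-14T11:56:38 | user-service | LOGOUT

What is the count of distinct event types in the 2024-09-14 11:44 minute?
4

To count unique event types:

1. Filter events in the minute starting at 2024-09-14 11:44
2. Extract event types from matching entries
3. Count unique types: 4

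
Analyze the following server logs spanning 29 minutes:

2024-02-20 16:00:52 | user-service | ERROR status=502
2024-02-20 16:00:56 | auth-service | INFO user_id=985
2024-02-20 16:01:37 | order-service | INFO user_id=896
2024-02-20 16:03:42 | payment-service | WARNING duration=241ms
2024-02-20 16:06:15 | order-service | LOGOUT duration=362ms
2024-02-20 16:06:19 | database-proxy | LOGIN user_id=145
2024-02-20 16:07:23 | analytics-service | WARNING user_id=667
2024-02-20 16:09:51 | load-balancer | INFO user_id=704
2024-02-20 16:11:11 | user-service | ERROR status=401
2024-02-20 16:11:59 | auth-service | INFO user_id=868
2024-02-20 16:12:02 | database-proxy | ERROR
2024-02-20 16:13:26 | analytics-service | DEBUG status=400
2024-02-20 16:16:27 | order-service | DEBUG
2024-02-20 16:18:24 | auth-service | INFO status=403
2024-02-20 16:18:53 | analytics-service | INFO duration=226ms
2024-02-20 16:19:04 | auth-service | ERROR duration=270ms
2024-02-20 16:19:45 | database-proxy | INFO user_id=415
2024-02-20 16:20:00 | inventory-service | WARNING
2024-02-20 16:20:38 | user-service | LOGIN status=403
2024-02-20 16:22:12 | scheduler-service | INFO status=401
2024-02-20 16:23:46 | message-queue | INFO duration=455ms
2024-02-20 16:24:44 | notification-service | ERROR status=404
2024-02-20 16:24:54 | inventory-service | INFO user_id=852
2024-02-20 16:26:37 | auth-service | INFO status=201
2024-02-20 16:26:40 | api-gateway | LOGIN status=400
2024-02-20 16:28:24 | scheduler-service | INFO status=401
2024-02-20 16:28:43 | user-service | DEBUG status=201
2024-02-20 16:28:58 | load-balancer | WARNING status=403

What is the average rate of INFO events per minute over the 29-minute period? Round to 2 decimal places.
0.41

To calculate the rate:

1. Count total INFO events: 12
2. Total time period: 29 minutes
3. Rate = 12 / 29 = 0.41 events per minute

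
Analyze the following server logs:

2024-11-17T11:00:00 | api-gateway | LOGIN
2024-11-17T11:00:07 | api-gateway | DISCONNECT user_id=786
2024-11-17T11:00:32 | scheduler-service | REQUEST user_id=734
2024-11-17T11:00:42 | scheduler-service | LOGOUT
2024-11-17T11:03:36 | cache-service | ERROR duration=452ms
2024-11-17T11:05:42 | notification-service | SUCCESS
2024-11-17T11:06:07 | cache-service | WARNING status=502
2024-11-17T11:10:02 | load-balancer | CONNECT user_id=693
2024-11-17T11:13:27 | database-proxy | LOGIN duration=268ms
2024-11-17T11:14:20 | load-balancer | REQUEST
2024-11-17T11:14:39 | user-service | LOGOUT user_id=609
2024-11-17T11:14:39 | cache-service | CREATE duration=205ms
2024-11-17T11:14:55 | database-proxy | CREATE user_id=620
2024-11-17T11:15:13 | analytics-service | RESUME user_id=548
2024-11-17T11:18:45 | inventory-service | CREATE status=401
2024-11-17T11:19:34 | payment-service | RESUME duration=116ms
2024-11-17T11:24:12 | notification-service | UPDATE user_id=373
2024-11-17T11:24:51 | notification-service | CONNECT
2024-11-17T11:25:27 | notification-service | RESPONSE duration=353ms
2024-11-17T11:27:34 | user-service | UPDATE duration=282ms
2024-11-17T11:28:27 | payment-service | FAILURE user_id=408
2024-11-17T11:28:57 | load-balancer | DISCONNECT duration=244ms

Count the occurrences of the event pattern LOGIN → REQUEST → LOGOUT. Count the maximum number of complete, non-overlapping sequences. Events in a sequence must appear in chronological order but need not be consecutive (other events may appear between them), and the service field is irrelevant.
2

To count sequences:

1. Look for pattern: LOGIN → REQUEST → LOGOUT
2. Greedily scan the log in chronological order, matching each sequence element in turn (ignoring service)
3. Each time the full pattern completes, increment the count and restart matching from the next event
4. Complete non-overlapping sequences found: 2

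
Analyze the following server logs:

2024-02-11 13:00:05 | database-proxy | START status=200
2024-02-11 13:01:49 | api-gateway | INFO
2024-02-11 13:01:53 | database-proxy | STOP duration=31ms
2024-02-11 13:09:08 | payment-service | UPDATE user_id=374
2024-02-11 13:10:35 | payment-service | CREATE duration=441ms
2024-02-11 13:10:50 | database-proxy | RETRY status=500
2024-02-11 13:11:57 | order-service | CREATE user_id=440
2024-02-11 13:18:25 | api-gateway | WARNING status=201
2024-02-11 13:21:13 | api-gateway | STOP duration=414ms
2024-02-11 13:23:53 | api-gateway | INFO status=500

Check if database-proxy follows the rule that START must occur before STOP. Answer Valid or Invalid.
Valid

To validate ordering:

1. Required order: START → STOP
2. Rule: START must occur before STOP
3. Check actual order of events for database-proxy
4. Result: Valid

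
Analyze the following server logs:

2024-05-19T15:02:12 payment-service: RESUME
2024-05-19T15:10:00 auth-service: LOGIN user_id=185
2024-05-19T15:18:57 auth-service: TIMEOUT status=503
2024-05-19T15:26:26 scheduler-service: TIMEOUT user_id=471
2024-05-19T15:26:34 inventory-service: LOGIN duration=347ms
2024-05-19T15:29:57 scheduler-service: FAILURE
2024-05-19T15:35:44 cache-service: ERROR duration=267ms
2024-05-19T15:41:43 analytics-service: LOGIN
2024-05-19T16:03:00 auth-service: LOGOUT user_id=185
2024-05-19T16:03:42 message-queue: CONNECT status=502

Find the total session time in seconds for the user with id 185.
3180

To calculate session duration:

1. Find LOGIN event for user_id=185: 2024-05-19T15:10:00
2. Find LOGOUT event for user_id=185: 2024-05-19T16:03:00
3. Session duration: 2024-05-19T16:03:00 - 2024-05-19T15:10:00 = 3180 seconds (53 minutes)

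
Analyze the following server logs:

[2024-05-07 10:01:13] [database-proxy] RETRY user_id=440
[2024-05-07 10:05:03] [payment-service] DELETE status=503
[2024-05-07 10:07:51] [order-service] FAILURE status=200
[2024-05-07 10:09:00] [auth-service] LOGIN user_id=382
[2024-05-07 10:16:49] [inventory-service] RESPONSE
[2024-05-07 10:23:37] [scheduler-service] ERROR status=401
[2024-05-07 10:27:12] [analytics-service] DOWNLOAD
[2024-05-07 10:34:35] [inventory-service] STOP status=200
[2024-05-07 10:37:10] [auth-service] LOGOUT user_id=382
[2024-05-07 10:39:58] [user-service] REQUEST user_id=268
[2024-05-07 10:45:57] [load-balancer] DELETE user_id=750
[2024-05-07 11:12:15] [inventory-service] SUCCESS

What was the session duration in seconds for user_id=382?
1690

To calculate session duration:

1. Find LOGIN event for user_id=382: 2024-05-07 10:09:00
2. Find LOGOUT event for user_id=382: 2024-05-07 10:37:10
3. Session duration: 2024-05-07 10:37:10 - 2024-05-07 10:09:00 = 1690 seconds (28 minutes)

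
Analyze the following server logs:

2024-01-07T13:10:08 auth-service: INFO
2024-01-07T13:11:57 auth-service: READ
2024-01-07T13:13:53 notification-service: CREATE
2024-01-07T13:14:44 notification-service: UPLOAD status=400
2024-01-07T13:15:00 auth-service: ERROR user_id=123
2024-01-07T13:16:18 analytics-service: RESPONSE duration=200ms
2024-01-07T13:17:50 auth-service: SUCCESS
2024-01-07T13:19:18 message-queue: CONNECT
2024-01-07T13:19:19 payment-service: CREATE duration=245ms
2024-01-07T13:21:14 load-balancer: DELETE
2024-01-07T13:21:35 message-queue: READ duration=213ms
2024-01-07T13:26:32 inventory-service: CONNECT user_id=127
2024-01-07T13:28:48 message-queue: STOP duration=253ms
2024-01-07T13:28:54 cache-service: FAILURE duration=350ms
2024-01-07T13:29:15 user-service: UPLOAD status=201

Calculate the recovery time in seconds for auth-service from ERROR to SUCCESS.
170

To calculate recovery time:

1. Find ERROR event for auth-service: 2024-01-07T13:15:00
2. Find next SUCCESS event for auth-service: 2024-01-07T13:17:50
3. Recovery time: 2024-01-07T13:17:50 - 2024-01-07T13:15:00 = 170 seconds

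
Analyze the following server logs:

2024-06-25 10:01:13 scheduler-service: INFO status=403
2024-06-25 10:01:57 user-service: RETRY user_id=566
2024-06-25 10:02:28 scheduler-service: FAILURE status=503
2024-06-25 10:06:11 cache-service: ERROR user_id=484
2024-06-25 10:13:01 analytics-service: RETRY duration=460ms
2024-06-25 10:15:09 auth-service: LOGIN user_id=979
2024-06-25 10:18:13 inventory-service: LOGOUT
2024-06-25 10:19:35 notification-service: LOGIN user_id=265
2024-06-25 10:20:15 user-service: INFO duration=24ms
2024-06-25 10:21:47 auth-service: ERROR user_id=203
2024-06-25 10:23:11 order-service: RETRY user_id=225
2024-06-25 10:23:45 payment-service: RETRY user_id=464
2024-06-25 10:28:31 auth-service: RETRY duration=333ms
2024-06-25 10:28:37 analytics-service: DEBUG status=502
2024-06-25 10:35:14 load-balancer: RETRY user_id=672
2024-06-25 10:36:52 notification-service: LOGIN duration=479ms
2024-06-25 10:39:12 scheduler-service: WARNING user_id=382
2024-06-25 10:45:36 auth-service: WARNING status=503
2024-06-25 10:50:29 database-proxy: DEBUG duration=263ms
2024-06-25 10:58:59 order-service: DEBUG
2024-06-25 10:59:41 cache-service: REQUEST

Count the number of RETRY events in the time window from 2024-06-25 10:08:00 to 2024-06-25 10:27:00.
3

To count events in the time window:

1. Window boundaries: 2024-06-25 10:08:00 to 2024-06-25 10:27:00
2. Filter for RETRY events within this window
3. Count matching events: 3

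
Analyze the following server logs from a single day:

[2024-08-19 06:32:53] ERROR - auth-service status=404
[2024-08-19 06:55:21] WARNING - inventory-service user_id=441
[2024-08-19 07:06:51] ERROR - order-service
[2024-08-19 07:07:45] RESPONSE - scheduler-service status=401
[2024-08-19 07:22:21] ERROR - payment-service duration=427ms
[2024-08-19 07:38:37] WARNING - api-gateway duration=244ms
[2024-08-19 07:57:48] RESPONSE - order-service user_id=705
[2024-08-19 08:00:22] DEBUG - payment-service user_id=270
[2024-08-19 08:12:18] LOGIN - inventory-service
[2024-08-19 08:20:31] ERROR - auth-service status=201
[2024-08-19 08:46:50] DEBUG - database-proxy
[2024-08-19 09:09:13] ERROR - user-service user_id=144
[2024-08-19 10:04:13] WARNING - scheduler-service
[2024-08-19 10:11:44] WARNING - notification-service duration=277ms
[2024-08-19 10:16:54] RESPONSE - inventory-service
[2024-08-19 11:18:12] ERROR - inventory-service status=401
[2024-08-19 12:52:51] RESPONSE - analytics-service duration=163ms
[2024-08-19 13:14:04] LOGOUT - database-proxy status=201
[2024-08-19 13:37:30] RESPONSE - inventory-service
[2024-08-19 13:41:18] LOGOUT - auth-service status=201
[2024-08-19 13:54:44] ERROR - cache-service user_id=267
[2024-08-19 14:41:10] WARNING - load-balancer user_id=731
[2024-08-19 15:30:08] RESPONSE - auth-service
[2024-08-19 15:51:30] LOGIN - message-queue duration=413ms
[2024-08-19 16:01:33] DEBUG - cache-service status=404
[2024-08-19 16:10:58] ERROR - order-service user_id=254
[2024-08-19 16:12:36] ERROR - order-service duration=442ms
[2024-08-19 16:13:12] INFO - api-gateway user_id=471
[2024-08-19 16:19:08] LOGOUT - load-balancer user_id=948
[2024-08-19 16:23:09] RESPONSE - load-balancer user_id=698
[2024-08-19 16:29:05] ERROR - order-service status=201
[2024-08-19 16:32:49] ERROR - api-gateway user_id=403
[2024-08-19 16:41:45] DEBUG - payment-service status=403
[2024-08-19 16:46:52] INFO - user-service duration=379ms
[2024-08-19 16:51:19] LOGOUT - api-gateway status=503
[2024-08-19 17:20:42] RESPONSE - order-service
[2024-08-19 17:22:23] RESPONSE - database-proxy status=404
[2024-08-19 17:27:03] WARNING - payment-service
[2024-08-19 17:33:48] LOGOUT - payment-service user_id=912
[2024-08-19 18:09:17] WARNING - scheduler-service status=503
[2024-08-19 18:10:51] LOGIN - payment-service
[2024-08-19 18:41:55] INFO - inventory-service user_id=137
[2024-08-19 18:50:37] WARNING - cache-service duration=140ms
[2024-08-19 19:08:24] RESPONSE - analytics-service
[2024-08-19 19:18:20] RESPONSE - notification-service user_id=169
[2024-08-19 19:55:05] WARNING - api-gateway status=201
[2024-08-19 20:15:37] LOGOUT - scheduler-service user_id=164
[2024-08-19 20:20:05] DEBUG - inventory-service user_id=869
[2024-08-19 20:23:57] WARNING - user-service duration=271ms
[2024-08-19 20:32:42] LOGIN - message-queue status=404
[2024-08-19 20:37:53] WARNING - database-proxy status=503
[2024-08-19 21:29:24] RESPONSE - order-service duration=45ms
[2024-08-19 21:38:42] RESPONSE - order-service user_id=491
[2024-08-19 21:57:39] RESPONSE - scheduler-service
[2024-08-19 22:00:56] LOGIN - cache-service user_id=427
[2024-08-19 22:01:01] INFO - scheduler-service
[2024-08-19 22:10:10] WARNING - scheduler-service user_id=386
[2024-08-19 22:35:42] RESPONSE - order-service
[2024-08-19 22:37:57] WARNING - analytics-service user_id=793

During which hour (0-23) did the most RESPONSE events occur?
21

To find the peak hour:

1. Group all RESPONSE events by hour
2. Count events in each hour
3. Find hour with maximum count
4. Peak hour: 21 (with 3 events)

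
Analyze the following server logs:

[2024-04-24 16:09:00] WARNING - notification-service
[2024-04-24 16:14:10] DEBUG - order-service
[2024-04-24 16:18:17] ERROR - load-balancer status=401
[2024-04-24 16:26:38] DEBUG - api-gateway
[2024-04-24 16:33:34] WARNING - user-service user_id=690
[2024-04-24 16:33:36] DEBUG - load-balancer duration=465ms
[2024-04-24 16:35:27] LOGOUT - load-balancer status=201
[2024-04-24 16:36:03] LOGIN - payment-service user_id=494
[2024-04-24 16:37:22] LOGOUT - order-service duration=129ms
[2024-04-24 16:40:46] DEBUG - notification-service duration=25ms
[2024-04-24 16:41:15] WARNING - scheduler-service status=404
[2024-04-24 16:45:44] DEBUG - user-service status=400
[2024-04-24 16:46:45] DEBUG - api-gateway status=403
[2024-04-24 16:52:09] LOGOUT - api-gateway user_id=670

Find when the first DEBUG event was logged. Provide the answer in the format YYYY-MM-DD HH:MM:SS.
2024-04-24 16:14:10

To find the first event:

1. Filter for all DEBUG events
2. Sort by timestamp
3. Select the first one
4. Timestamp: 2024-04-24 16:14:10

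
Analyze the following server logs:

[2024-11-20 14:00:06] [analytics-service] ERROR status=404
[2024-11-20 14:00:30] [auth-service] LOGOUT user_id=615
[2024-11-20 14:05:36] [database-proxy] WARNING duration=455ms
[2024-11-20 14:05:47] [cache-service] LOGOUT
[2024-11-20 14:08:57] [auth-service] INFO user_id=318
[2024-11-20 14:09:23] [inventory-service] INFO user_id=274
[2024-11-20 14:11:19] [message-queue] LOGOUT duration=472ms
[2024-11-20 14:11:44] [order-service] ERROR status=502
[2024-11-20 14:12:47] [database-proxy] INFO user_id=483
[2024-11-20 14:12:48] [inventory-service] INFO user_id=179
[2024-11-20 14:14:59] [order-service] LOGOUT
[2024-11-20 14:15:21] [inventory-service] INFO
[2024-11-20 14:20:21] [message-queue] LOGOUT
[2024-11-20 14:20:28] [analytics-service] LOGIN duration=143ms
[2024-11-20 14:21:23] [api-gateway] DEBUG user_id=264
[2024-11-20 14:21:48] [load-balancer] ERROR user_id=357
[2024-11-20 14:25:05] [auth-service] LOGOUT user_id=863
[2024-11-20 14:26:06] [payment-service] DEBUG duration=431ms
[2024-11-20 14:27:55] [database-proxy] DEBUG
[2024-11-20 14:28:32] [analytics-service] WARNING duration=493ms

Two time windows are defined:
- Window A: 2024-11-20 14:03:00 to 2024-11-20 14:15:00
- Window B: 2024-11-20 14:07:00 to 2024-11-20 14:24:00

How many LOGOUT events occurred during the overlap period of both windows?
2

To find overlap events:

1. Window A: 2024-11-20 14:03:00 to 2024-11-20 14:15:00
2. Window B: 2024-11-20 14:07:00 to 2024-11-20 14:24:00
3. Overlap period: 2024-11-20 14:07:00 to 2024-11-20 14:15:00
4. Count LOGOUT events in overlap: 2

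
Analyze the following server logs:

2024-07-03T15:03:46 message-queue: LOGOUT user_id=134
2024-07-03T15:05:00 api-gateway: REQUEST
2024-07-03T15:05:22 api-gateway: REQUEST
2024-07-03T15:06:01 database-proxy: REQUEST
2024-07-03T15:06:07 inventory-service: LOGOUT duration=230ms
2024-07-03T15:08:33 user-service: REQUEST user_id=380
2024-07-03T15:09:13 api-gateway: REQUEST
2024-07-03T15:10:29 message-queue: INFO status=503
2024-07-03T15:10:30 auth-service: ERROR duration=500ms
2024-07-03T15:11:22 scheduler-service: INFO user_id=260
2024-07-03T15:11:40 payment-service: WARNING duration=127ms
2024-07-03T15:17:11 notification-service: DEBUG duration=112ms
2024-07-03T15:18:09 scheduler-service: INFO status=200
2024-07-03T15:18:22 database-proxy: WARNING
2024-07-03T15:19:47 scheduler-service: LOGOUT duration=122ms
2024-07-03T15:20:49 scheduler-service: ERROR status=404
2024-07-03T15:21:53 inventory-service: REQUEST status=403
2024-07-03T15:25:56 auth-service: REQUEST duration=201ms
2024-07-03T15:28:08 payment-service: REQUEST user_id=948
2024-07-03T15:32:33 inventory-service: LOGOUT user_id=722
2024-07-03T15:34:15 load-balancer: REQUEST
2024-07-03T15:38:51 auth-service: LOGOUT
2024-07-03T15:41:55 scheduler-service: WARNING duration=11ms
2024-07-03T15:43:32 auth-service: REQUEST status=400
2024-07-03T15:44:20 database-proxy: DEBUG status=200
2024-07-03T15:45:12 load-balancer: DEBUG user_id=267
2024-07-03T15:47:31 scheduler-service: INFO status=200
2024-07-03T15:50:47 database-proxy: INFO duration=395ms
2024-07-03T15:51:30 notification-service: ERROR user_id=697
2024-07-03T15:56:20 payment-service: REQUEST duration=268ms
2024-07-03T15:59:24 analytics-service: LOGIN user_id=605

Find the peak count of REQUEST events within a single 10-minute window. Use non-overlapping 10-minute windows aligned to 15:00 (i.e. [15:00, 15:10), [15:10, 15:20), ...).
5

To find the burst window:

1. Divide the log period into non-overlapping 10-minute windows starting at 15:00
2. Count REQUEST events in each window
3. Find the window with maximum count
4. Maximum events in a window: 5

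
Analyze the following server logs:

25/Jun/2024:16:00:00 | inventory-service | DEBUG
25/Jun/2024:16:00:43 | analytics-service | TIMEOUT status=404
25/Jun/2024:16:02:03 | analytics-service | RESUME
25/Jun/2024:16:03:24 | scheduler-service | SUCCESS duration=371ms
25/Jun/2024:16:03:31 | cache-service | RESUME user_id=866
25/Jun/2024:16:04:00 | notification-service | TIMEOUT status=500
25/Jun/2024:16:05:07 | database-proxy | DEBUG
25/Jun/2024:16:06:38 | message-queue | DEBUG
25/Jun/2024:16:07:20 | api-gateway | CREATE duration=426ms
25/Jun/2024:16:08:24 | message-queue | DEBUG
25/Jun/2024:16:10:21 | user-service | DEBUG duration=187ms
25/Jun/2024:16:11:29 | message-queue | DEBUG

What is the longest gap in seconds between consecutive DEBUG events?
307

To find the longest gap:

1. Extract all DEBUG events in chronological order
2. Calculate time differences between consecutive events
3. Find the maximum difference
4. Longest gap: 307 seconds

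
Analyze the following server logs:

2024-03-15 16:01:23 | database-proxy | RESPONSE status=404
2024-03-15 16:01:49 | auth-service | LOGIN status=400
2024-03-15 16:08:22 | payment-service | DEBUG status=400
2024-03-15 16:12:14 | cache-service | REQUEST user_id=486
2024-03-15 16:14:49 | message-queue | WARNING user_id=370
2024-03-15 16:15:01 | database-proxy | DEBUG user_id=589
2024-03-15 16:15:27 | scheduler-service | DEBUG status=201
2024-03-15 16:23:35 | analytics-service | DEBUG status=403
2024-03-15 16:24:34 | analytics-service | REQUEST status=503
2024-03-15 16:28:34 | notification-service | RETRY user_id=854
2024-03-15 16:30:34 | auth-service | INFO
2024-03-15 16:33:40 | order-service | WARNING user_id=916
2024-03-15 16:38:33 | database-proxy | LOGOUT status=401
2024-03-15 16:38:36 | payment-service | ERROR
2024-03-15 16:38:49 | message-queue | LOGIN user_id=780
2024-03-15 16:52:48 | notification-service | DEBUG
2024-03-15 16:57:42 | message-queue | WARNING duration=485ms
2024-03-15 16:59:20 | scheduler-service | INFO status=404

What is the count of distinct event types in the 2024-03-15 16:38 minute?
3

To count unique event types:

1. Filter events in the minute starting at 2024-03-15 16:38
2. Extract event types from matching entries
3. Count unique types: 3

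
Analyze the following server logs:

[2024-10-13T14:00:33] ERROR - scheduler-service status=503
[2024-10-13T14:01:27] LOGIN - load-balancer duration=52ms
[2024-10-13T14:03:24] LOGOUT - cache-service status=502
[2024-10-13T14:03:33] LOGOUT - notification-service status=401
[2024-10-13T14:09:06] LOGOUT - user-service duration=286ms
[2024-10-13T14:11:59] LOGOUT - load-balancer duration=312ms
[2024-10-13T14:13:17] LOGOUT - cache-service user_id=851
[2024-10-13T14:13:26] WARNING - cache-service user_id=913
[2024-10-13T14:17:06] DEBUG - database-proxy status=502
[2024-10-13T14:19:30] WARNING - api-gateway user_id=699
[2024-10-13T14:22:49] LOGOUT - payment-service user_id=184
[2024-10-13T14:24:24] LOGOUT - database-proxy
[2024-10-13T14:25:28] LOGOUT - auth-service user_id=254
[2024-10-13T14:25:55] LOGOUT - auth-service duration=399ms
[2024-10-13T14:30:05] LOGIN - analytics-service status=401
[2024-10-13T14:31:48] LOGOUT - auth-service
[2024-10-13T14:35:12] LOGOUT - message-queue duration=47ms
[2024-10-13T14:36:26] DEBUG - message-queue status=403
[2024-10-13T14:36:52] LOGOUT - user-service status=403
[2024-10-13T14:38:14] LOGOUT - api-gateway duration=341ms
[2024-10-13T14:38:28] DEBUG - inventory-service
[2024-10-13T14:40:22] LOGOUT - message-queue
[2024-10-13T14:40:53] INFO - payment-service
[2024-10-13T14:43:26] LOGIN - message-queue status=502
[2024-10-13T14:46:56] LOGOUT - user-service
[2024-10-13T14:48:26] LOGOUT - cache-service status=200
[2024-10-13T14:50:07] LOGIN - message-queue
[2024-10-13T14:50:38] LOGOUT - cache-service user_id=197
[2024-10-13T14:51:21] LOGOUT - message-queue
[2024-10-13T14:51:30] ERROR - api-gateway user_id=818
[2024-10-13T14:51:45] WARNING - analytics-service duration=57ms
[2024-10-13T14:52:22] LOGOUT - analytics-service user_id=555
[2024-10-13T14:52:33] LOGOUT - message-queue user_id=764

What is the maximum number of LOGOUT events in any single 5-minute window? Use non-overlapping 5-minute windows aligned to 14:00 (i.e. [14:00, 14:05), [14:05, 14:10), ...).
4

To find the burst window:

1. Divide the log period into non-overlapping 5-minute windows starting at 14:00
2. Count LOGOUT events in each window
3. Find the window with maximum count
4. Maximum events in a window: 4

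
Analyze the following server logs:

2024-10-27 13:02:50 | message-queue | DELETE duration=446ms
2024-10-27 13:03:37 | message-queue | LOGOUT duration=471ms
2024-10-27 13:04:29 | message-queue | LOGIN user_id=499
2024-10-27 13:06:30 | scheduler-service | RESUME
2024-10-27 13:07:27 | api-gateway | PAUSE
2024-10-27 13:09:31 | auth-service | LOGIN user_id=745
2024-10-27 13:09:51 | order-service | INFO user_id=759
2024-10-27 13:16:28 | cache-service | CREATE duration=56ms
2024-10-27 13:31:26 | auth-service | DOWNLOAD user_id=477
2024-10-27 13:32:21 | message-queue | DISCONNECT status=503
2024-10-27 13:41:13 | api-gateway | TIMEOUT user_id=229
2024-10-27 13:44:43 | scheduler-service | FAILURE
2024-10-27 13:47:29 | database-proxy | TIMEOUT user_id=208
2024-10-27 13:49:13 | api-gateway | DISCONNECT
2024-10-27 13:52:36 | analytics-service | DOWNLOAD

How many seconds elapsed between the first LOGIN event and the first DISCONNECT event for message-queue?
1672

To find the time between events:

1. Locate the first LOGIN event for message-queue: 2024-10-27 13:04:29
2. Locate the first DISCONNECT event for message-queue: 2024-10-27 13:32:21
3. Calculate the difference: 2024-10-27 13:32:21 - 2024-10-27 13:04:29 = 1672 seconds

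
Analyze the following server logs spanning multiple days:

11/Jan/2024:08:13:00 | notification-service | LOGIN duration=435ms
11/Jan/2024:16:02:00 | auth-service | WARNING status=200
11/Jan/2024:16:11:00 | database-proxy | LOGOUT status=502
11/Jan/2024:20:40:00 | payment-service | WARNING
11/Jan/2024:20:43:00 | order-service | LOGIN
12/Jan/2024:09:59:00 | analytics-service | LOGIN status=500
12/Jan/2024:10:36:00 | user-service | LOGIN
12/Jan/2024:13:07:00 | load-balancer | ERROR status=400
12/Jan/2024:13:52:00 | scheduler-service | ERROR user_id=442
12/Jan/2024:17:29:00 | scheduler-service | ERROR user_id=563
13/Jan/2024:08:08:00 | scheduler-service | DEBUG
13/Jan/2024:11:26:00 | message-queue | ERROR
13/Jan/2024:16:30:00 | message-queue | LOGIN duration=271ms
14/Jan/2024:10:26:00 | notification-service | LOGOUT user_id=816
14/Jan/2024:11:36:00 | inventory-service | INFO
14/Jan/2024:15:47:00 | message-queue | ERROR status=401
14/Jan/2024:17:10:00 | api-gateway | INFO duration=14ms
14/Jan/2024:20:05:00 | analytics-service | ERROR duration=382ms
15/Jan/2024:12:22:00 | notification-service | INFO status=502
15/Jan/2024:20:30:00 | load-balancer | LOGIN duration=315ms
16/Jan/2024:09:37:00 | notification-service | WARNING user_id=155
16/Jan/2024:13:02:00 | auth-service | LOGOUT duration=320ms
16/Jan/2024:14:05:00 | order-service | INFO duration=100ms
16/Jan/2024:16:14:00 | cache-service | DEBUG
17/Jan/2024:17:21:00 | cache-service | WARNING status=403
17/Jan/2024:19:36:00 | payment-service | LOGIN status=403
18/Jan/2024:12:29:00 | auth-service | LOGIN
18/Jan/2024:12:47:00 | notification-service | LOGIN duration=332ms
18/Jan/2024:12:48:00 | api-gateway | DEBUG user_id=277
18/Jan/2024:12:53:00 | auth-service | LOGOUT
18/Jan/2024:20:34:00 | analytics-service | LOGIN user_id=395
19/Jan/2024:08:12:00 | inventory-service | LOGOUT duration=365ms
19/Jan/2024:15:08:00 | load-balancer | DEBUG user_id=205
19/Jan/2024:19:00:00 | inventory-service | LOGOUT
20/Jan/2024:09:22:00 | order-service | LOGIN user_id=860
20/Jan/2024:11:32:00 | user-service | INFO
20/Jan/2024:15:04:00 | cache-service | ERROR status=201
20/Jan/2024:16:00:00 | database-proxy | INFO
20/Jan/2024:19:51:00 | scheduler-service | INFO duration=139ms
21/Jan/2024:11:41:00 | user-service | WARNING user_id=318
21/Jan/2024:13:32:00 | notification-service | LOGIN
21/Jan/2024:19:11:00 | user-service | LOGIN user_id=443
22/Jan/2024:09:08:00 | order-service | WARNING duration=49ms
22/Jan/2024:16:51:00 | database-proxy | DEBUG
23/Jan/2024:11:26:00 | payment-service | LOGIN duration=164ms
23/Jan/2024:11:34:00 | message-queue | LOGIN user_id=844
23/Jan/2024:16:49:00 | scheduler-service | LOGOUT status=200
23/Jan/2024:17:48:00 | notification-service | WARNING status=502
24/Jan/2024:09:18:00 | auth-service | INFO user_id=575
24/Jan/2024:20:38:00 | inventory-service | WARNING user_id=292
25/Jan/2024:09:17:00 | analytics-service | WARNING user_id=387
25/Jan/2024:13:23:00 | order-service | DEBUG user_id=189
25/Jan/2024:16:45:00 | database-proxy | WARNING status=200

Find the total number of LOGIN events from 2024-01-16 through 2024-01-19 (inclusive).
4

To filter by date range:

1. Date range: 2024-01-16 through 2024-01-19, both dates inclusive
2. Filter for LOGIN events whose date falls in this range
3. Count matching events: 4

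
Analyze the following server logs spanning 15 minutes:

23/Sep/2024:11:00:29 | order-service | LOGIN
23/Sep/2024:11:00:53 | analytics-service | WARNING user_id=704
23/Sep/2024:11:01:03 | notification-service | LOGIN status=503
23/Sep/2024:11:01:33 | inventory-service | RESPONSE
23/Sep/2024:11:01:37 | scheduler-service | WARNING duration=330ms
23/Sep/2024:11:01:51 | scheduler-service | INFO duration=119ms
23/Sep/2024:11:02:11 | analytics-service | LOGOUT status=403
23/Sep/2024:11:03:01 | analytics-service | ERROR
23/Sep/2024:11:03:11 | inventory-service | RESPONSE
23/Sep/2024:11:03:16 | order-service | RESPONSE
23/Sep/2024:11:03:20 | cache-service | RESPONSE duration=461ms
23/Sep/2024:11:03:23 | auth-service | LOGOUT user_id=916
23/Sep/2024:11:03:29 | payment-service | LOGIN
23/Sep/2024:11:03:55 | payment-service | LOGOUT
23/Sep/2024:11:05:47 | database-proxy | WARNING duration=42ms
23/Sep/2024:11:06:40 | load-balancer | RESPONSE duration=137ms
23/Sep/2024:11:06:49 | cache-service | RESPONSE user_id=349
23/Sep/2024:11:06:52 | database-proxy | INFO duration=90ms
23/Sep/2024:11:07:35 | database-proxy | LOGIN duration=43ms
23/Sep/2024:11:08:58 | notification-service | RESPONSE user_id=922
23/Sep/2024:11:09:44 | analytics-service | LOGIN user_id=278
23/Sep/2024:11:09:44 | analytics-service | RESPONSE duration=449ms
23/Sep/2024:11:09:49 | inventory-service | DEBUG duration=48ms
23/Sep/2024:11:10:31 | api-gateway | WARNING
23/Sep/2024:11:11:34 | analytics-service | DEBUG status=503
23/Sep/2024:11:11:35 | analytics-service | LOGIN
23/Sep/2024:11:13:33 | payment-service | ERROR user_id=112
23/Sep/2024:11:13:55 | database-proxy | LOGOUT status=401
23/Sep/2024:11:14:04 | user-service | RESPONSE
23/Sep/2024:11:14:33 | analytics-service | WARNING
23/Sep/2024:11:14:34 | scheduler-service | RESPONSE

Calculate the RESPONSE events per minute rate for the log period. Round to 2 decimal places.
0.67

To calculate the rate:

1. Count total RESPONSE events: 10
2. Total time period: 15 minutes
3. Rate = 10 / 15 = 0.67 events per minute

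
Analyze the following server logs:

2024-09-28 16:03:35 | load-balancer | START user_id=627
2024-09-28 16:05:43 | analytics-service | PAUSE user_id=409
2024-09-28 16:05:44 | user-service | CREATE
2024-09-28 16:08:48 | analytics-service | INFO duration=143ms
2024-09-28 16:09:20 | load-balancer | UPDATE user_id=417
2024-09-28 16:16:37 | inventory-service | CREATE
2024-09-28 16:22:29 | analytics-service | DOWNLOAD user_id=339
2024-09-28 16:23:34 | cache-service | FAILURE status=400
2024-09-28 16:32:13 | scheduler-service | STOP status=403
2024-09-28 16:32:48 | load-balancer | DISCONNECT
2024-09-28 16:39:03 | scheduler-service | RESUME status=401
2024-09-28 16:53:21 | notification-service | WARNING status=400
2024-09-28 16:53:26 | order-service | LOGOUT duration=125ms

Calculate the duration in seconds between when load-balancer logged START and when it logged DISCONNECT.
1753

To find the time between events:

1. Locate the first START event for load-balancer: 2024-09-28 16:03:35
2. Locate the first DISCONNECT event for load-balancer: 2024-09-28 16:32:48
3. Calculate the difference: 2024-09-28 16:32:48 - 2024-09-28 16:03:35 = 1753 seconds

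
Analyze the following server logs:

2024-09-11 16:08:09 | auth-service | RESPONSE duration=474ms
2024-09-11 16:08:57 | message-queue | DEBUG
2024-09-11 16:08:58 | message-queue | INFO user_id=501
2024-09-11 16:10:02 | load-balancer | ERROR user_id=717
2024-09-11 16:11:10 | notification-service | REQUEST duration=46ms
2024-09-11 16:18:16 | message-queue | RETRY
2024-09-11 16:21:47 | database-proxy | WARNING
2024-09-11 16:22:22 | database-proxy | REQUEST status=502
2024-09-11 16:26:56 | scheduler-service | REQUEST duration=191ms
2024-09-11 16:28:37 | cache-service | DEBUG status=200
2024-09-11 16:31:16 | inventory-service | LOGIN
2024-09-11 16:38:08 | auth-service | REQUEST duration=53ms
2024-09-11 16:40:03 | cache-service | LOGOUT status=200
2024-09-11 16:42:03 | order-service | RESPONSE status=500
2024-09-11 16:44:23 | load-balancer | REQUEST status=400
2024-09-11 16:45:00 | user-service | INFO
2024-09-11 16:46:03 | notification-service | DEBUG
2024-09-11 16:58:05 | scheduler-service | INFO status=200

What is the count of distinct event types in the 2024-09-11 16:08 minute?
3

To count unique event types:

1. Filter events in the minute starting at 2024-09-11 16:08
2. Extract event types from matching entries
3. Count unique types: 3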